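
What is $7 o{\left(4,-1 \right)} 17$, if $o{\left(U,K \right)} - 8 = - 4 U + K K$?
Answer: $-833$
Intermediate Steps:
$o{\left(U,K \right)} = 8 + K^{2} - 4 U$ ($o{\left(U,K \right)} = 8 + \left(- 4 U + K K\right) = 8 + \left(- 4 U + K^{2}\right) = 8 + \left(K^{2} - 4 U\right) = 8 + K^{2} - 4 U$)
$7 o{\left(4,-1 \right)} 17 = 7 \left(8 + \left(-1\right)^{2} - 16\right) 17 = 7 \left(8 + 1 - 16\right) 17 = 7 \left(-7\right) 17 = \left(-49\right) 17 = -833$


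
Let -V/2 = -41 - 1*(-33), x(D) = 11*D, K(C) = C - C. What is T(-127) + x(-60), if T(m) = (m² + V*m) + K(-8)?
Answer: 13437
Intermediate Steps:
K(C) = 0
V = 16 (V = -2*(-41 - 1*(-33)) = -2*(-41 + 33) = -2*(-8) = 16)
T(m) = m² + 16*m (T(m) = (m² + 16*m) + 0 = m² + 16*m)
T(-127) + x(-60) = -127*(16 - 127) + 11*(-60) = -127*(-111) - 660 = 14097 - 660 = 13437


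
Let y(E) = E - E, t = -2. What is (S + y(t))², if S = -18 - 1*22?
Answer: 1600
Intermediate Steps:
y(E) = 0
S = -40 (S = -18 - 22 = -40)
(S + y(t))² = (-40 + 0)² = (-40)² = 1600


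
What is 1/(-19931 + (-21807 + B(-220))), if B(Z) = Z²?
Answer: 1/6662 ≈ 0.00015010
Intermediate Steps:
1/(-19931 + (-21807 + B(-220))) = 1/(-19931 + (-21807 + (-220)²)) = 1/(-19931 + (-21807 + 48400)) = 1/(-19931 + 26593) = 1/6662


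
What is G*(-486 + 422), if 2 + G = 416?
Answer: -26496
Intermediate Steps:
G = 414 (G = -2 + 416 = 414)
G*(-486 + 422) = 414*(-486 + 422) = 414*(-64) = -26496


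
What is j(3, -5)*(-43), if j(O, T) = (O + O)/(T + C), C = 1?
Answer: 129/2 ≈ 64.500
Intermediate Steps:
j(O, T) = 2*O/(1 + T) (j(O, T) = (O + O)/(T + 1) = (2*O)/(1 + T) = 2*O/(1 + T))
j(3, -5)*(-43) = (2*3/(1 - 5))*(-43) = (2*3/(-4))*(-43) = (2*3*(-¼))*(-43) = -3/2*(-43) = 129/2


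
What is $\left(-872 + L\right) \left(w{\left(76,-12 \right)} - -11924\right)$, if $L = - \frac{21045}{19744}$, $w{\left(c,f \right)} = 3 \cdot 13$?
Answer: $- \frac{206215956919}{19744} \approx -1.0444 \cdot 10^{7}$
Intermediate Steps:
$w{\left(c,f \right)} = 39$
$L = - \frac{21045}{19744}$ ($L = \left(-21045\right) \frac{1}{19744} = - \frac{21045}{19744} \approx -1.0659$)
$\left(-872 + L\right) \left(w{\left(76,-12 \right)} - -11924\right) = \left(-872 - \frac{21045}{19744}\right) \left(39 - -11924\right) = - \frac{17237813 \left(39 + \left(-10307 + 22231\right)\right)}{19744} = - \frac{17237813 \left(39 + 11924\right)}{19744} = \left(- \frac{17237813}{19744}\right) 11963 = - \frac{206215956919}{19744}$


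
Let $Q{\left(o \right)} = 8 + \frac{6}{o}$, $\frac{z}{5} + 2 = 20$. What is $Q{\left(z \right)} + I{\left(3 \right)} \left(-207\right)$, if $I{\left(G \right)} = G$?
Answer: $- \frac{9194}{15} \approx -612.93$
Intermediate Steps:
$z = 90$ ($z = -10 + 5 \cdot 20 = -10 + 100 = 90$)
$Q{\left(z \right)} + I{\left(3 \right)} \left(-207\right) = \left(8 + \frac{6}{90}\right) + 3 \left(-207\right) = \left(8 + 6 \cdot \frac{1}{90}\right) - 621 = \left(8 + \frac{1}{15}\right) - 621 = \frac{121}{15} - 621 = - \frac{9194}{15}$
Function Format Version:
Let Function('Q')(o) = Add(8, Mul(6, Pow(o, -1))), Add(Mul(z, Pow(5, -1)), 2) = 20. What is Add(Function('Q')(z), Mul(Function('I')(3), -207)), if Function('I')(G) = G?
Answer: Rational(-9194, 15) ≈ -612.93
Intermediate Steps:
z = 90 (z = Add(-10, Mul(5, 20)) = Add(-10, 100) = 90)
Add(Function('Q')(z), Mul(Function('I')(3), -207)) = Add(Add(8, Mul(6, Pow(90, -1))), Mul(3, -207)) = Add(Add(8, Mul(6, Rational(1, 90))), -621) = Add(Add(8, Rational(1, 15)), -621) = Add(Rational(121, 15), -621) = Rational(-9194, 15)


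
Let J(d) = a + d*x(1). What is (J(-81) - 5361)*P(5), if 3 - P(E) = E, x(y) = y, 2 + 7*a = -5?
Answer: 10886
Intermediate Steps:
a = -1 (a = -2/7 + (1/7)*(-5) = -2/7 - 5/7 = -1)
J(d) = -1 + d (J(d) = -1 + d*1 = -1 + d)
P(E) = 3 - E
(J(-81) - 5361)*P(5) = ((-1 - 81) - 5361)*(3 - 1*5) = (-82 - 5361)*(3 - 5) = -5443*(-2) = 10886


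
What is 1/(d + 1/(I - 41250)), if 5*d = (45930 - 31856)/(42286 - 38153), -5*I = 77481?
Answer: 5863301115/3993126769 ≈ 1.4683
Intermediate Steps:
I = -77481/5 (I = -⅕*77481 = -77481/5 ≈ -15496.)
d = 14074/20665 (d = ((45930 - 31856)/(42286 - 38153))/5 = (14074/4133)/5 = (14074*(1/4133))/5 = (⅕)*(14074/4133) = 14074/20665 ≈ 0.68106)
1/(d + 1/(I - 41250)) = 1/(14074/20665 + 1/(-77481/5 - 41250)) = 1/(14074/20665 + 1/(-283731/5)) = 1/(14074/20665 - 5/283731) = 1/(3993126769/5863301115) = 5863301115/3993126769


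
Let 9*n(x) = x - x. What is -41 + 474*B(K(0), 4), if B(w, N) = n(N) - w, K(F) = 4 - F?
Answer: -1937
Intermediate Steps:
n(x) = 0 (n(x) = (x - x)/9 = (⅑)*0 = 0)
B(w, N) = -w (B(w, N) = 0 - w = -w)
-41 + 474*B(K(0), 4) = -41 + 474*(-(4 - 1*0)) = -41 + 474*(-(4 + 0)) = -41 + 474*(-1*4) = -41 + 474*(-4) = -41 - 1896 = -1937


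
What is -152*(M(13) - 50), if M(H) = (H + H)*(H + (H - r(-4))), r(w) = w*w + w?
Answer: -47728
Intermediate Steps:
r(w) = w + w**2 (r(w) = w**2 + w = w + w**2)
M(H) = 2*H*(-12 + 2*H) (M(H) = (H + H)*(H + (H - (-4)*(1 - 4))) = (2*H)*(H + (H - (-4)*(-3))) = (2*H)*(H + (H - 1*12)) = (2*H)*(H + (H - 12)) = (2*H)*(H + (-12 + H)) = (2*H)*(-12 + 2*H) = 2*H*(-12 + 2*H))
-152*(M(13) - 50) = -152*(4*13*(-6 + 13) - 50) = -152*(4*13*7 - 50) = -152*(364 - 50) = -152*314 = -47728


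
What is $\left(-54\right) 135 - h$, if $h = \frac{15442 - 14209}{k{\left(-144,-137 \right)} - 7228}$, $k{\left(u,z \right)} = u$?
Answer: $- \frac{53740647}{7372} \approx -7289.8$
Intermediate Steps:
$h = - \frac{1233}{7372}$ ($h = \frac{15442 - 14209}{-144 - 7228} = \frac{1233}{-7372} = 1233 \left(- \frac{1}{7372}\right) = - \frac{1233}{7372} \approx -0.16725$)
$\left(-54\right) 135 - h = \left(-54\right) 135 - - \frac{1233}{7372} = -7290 + \frac{1233}{7372} = - \frac{53740647}{7372}$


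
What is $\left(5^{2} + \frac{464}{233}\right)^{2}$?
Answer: $\frac{39551521}{54289} \approx 728.54$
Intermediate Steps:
$\left(5^{2} + \frac{464}{233}\right)^{2} = \left(25 + 464 \cdot \frac{1}{233}\right)^{2} = \left(25 + \frac{464}{233}\right)^{2} = \left(\frac{6289}{233}\right)^{2} = \frac{39551521}{54289}$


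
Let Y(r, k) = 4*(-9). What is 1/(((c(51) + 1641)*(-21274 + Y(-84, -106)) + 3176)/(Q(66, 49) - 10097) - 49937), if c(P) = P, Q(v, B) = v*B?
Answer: -6863/306664287 ≈ -2.2380e-5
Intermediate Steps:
Y(r, k) = -36
Q(v, B) = B*v
1/(((c(51) + 1641)*(-21274 + Y(-84, -106)) + 3176)/(Q(66, 49) - 10097) - 49937) = 1/(((51 + 1641)*(-21274 - 36) + 3176)/(49*66 - 10097) - 49937) = 1/((1692*(-21310) + 3176)/(3234 - 10097) - 49937) = 1/((-36056520 + 3176)/(-6863) - 49937) = 1/(-36053344*(-1/6863) - 49937) = 1/(36053344/6863 - 49937) = 1/(-306664287/6863) = -6863/306664287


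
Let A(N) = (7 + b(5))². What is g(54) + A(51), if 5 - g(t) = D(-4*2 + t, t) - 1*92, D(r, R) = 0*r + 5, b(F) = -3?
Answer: 108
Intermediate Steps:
D(r, R) = 5 (D(r, R) = 0 + 5 = 5)
g(t) = 92 (g(t) = 5 - (5 - 1*92) = 5 - (5 - 92) = 5 - 1*(-87) = 5 + 87 = 92)
A(N) = 16 (A(N) = (7 - 3)² = 4² = 16)
g(54) + A(51) = 92 + 16 = 108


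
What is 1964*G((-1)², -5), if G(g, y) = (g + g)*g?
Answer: 3928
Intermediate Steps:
G(g, y) = 2*g² (G(g, y) = (2*g)*g = 2*g²)
1964*G((-1)², -5) = 1964*(2*((-1)²)²) = 1964*(2*1²) = 1964*(2*1) = 1964*2 = 3928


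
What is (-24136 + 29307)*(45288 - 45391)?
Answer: -532613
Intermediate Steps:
(-24136 + 29307)*(45288 - 45391) = 5171*(-103) = -532613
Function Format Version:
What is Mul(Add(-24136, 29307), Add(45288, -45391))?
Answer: -532613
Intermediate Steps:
Mul(Add(-24136, 29307), Add(45288, -45391)) = Mul(5171, -103) = -532613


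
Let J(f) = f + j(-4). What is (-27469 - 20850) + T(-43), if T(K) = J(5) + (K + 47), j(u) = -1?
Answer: -48311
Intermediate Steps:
J(f) = -1 + f (J(f) = f - 1 = -1 + f)
T(K) = 51 + K (T(K) = (-1 + 5) + (K + 47) = 4 + (47 + K) = 51 + K)
(-27469 - 20850) + T(-43) = (-27469 - 20850) + (51 - 43) = -48319 + 8 = -48311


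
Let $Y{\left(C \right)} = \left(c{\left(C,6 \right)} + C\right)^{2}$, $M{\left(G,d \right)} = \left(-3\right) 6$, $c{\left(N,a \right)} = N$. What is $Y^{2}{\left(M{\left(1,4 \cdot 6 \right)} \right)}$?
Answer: $1679616$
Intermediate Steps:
$M{\left(G,d \right)} = -18$
$Y{\left(C \right)} = 4 C^{2}$ ($Y{\left(C \right)} = \left(C + C\right)^{2} = \left(2 C\right)^{2} = 4 C^{2}$)
$Y^{2}{\left(M{\left(1,4 \cdot 6 \right)} \right)} = \left(4 \left(-18\right)^{2}\right)^{2} = \left(4 \cdot 324\right)^{2} = 1296^{2} = 1679616$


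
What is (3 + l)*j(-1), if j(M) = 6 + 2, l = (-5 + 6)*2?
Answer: 40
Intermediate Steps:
l = 2 (l = 1*2 = 2)
j(M) = 8
(3 + l)*j(-1) = (3 + 2)*8 = 5*8 = 40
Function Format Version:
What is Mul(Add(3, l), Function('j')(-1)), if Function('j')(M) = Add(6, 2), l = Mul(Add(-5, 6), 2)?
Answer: 40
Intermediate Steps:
l = 2 (l = Mul(1, 2) = 2)
Function('j')(M) = 8
Mul(Add(3, l), Function('j')(-1)) = Mul(Add(3, 2), 8) = Mul(5, 8) = 40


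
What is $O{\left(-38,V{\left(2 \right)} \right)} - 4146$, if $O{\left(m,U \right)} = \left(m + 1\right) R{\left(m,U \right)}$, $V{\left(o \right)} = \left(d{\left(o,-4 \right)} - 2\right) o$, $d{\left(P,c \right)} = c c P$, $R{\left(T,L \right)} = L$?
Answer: $-6366$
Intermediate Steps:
$d{\left(P,c \right)} = P c^{2}$ ($d{\left(P,c \right)} = c^{2} P = P c^{2}$)
$V{\left(o \right)} = o \left(-2 + 16 o\right)$ ($V{\left(o \right)} = \left(o \left(-4\right)^{2} - 2\right) o = \left(o 16 - 2\right) o = \left(16 o - 2\right) o = \left(-2 + 16 o\right) o = o \left(-2 + 16 o\right)$)
$O{\left(m,U \right)} = U \left(1 + m\right)$ ($O{\left(m,U \right)} = \left(m + 1\right) U = \left(1 + m\right) U = U \left(1 + m\right)$)
$O{\left(-38,V{\left(2 \right)} \right)} - 4146 = 2 \cdot 2 \left(-1 + 8 \cdot 2\right) \left(1 - 38\right) - 4146 = 2 \cdot 2 \left(-1 + 16\right) \left(-37\right) - 4146 = 2 \cdot 2 \cdot 15 \left(-37\right) - 4146 = 60 \left(-37\right) - 4146 = -2220 - 4146 = -6366$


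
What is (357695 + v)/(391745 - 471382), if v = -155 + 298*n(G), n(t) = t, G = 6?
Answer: -359328/79637 ≈ -4.5121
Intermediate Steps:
v = 1633 (v = -155 + 298*6 = -155 + 1788 = 1633)
(357695 + v)/(391745 - 471382) = (357695 + 1633)/(391745 - 471382) = 359328/(-79637) = 359328*(-1/79637) = -359328/79637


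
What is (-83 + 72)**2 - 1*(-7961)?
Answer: 8082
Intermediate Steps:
(-83 + 72)**2 - 1*(-7961) = (-11)**2 + 7961 = 121 + 7961 = 8082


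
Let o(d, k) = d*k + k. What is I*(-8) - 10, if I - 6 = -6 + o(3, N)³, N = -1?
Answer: 502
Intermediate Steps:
o(d, k) = k + d*k
I = -64 (I = 6 + (-6 + (-(1 + 3))³) = 6 + (-6 + (-1*4)³) = 6 + (-6 + (-4)³) = 6 + (-6 - 64) = 6 - 70 = -64)
I*(-8) - 10 = -64*(-8) - 10 = 512 - 10 = 502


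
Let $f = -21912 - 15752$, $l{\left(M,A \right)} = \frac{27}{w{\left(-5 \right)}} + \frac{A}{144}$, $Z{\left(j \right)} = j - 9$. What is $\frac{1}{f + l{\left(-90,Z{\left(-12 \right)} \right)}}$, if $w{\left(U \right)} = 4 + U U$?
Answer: $- \frac{1392}{52427195} \approx -2.6551 \cdot 10^{-5}$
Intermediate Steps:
$Z{\left(j \right)} = -9 + j$ ($Z{\left(j \right)} = j - 9 = -9 + j$)
$w{\left(U \right)} = 4 + U^{2}$
$l{\left(M,A \right)} = \frac{27}{29} + \frac{A}{144}$ ($l{\left(M,A \right)} = \frac{27}{4 + \left(-5\right)^{2}} + \frac{A}{144} = \frac{27}{4 + 25} + A \frac{1}{144} = \frac{27}{29} + \frac{A}{144}$)
$f = -37664$
$\frac{1}{f + l{\left(-90,Z{\left(-12 \right)} \right)}} = \frac{1}{-37664 + \left(\frac{27}{29} + \frac{-9 - 12}{144}\right)} = \frac{1}{-37664 + \left(\frac{27}{29} + \frac{1}{144} \left(-21\right)\right)} = \frac{1}{-37664 + \left(\frac{27}{29} - \frac{7}{48}\right)} = \frac{1}{-37664 + \frac{1093}{1392}} = \frac{1}{- \frac{52427195}{1392}} = - \frac{1392}{52427195}$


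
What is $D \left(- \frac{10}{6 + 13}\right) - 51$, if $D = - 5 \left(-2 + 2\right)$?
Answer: $-51$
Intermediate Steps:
$D = 0$ ($D = \left(-5\right) 0 = 0$)
$D \left(- \frac{10}{6 + 13}\right) - 51 = 0 \left(- \frac{10}{6 + 13}\right) - 51 = 0 \left(- \frac{10}{19}\right) - 51 = 0 - 51 = -51$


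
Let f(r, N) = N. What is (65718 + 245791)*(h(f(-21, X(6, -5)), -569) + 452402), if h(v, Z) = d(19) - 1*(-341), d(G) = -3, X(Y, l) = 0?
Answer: 141032584660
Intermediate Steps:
h(v, Z) = 338 (h(v, Z) = -3 - 1*(-341) = -3 + 341 = 338)
(65718 + 245791)*(h(f(-21, X(6, -5)), -569) + 452402) = (65718 + 245791)*(338 + 452402) = 311509*452740 = 141032584660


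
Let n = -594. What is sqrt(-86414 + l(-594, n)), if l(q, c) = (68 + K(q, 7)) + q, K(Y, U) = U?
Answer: I*sqrt(86933) ≈ 294.84*I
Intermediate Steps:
l(q, c) = 75 + q (l(q, c) = (68 + 7) + q = 75 + q)
sqrt(-86414 + l(-594, n)) = sqrt(-86414 + (75 - 594)) = sqrt(-86414 - 519) = sqrt(-86933) = I*sqrt(86933)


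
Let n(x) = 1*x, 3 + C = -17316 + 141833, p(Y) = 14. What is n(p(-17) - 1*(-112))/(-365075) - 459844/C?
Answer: -83946618532/22728474275 ≈ -3.6935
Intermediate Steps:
C = 124514 (C = -3 + (-17316 + 141833) = -3 + 124517 = 124514)
n(x) = x
n(p(-17) - 1*(-112))/(-365075) - 459844/C = (14 - 1*(-112))/(-365075) - 459844/124514 = (14 + 112)*(-1/365075) - 459844*1/124514 = 126*(-1/365075) - 229922/62257 = -126/365075 - 229922/62257 = -83946618532/22728474275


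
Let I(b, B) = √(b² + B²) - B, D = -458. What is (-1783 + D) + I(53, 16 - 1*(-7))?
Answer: -2264 + √3338 ≈ -2206.2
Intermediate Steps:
I(b, B) = √(B² + b²) - B
(-1783 + D) + I(53, 16 - 1*(-7)) = (-1783 - 458) + (√((16 - 1*(-7))² + 53²) - (16 - 1*(-7))) = -2241 + (√((16 + 7)² + 2809) - (16 + 7)) = -2241 + (√(23² + 2809) - 1*23) = -2241 + (√(529 + 2809) - 23) = -2241 + (√3338 - 23) = -2241 + (-23 + √3338) = -2264 + √3338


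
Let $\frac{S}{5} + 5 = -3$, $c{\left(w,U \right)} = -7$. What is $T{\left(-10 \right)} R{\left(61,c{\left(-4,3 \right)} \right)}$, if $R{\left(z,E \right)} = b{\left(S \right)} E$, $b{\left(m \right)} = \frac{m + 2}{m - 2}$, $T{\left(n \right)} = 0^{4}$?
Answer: $0$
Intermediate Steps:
$S = -40$ ($S = -25 + 5 \left(-3\right) = -25 - 15 = -40$)
$T{\left(n \right)} = 0$
$b{\left(m \right)} = \frac{2 + m}{-2 + m}$
$R{\left(z,E \right)} = \frac{19 E}{21}$ ($R{\left(z,E \right)} = \frac{2 - 40}{-2 - 40} E = \frac{1}{-42} \left(-38\right) E = \left(- \frac{1}{42}\right) \left(-38\right) E = \frac{19 E}{21}$)
$T{\left(-10 \right)} R{\left(61,c{\left(-4,3 \right)} \right)} = 0 \cdot \frac{19}{21} \left(-7\right) = 0 \left(- \frac{19}{3}\right) = 0$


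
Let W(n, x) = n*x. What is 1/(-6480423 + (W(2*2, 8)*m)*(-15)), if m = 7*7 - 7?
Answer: -1/6500583 ≈ -1.5383e-7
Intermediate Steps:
m = 42 (m = 49 - 7 = 42)
1/(-6480423 + (W(2*2, 8)*m)*(-15)) = 1/(-6480423 + (((2*2)*8)*42)*(-15)) = 1/(-6480423 + ((4*8)*42)*(-15)) = 1/(-6480423 + (32*42)*(-15)) = 1/(-6480423 + 1344*(-15)) = 1/(-6480423 - 20160) = 1/(-6500583) = -1/6500583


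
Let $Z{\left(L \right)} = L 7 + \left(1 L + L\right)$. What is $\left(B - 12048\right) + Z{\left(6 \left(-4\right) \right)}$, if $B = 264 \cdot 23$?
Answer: $-6192$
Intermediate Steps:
$B = 6072$
$Z{\left(L \right)} = 9 L$ ($Z{\left(L \right)} = 7 L + \left(L + L\right) = 7 L + 2 L = 9 L$)
$\left(B - 12048\right) + Z{\left(6 \left(-4\right) \right)} = \left(6072 - 12048\right) + 9 \cdot 6 \left(-4\right) = -5976 + 9 \left(-24\right) = -5976 - 216 = -6192$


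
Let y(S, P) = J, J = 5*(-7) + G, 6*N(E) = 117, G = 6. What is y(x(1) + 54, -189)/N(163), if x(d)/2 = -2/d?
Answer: -58/39 ≈ -1.4872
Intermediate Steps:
x(d) = -4/d (x(d) = 2*(-2/d) = -4/d)
N(E) = 39/2 (N(E) = (⅙)*117 = 39/2)
J = -29 (J = 5*(-7) + 6 = -35 + 6 = -29)
y(S, P) = -29
y(x(1) + 54, -189)/N(163) = -29/39/2 = -29*2/39 = -58/39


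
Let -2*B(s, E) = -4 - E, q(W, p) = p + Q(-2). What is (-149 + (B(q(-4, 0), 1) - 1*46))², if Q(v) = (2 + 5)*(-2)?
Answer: 148225/4 ≈ 37056.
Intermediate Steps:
Q(v) = -14 (Q(v) = 7*(-2) = -14)
q(W, p) = -14 + p (q(W, p) = p - 14 = -14 + p)
B(s, E) = 2 + E/2 (B(s, E) = -(-4 - E)/2 = 2 + E/2)
(-149 + (B(q(-4, 0), 1) - 1*46))² = (-149 + ((2 + (½)*1) - 1*46))² = (-149 + ((2 + ½) - 46))² = (-149 + (5/2 - 46))² = (-149 - 87/2)² = (-385/2)² = 148225/4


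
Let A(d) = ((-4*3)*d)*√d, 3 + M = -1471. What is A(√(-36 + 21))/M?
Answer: 6*15^(¾)*I^(3/2)/737 ≈ -0.043877 + 0.043877*I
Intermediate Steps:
M = -1474 (M = -3 - 1471 = -1474)
A(d) = -12*d^(3/2) (A(d) = (-12*d)*√d = -12*d^(3/2))
A(√(-36 + 21))/M = -12*(-36 + 21)^(¾)/(-1474) = -12*(-15)^(¾)*(-1/1474) = -12*15^(¾)*I^(3/2)*(-1/1474) = 6*15^(¾)*I^(3/2)/737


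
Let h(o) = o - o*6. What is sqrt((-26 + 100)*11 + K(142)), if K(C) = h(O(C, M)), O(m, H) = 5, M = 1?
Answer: sqrt(789) ≈ 28.089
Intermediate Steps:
h(o) = -5*o (h(o) = o - 6*o = -5*o)
K(C) = -25 (K(C) = -5*5 = -25)
sqrt((-26 + 100)*11 + K(142)) = sqrt((-26 + 100)*11 - 25) = sqrt(74*11 - 25) = sqrt(814 - 25) = sqrt(789)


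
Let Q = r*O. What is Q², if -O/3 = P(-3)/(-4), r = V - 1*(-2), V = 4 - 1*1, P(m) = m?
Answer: 2025/16 ≈ 126.56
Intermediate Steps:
V = 3 (V = 4 - 1 = 3)
r = 5 (r = 3 - 1*(-2) = 3 + 2 = 5)
O = -9/4 (O = -(-9)/(-4) = -(-9)*(-1)/4 = -3*¾ = -9/4 ≈ -2.2500)
Q = -45/4 (Q = 5*(-9/4) = -45/4 ≈ -11.250)
Q² = (-45/4)² = 2025/16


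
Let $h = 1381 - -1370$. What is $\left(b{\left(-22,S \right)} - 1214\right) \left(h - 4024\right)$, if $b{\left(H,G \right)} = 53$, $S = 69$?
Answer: $1477953$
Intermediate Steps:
$h = 2751$ ($h = 1381 + 1370 = 2751$)
$\left(b{\left(-22,S \right)} - 1214\right) \left(h - 4024\right) = \left(53 - 1214\right) \left(2751 - 4024\right) = \left(-1161\right) \left(-1273\right) = 1477953$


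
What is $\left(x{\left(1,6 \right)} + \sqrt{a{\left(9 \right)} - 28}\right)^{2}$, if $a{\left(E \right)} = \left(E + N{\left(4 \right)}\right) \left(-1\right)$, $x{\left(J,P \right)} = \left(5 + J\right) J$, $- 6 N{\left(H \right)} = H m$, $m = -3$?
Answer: $\left(6 + i \sqrt{39}\right)^{2} \approx -3.0 + 74.94 i$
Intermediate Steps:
$N{\left(H \right)} = \frac{H}{2}$ ($N{\left(H \right)} = - \frac{H \left(-3\right)}{6} = - \frac{\left(-3\right) H}{6} = \frac{H}{2}$)
$x{\left(J,P \right)} = J \left(5 + J\right)$
$a{\left(E \right)} = -2 - E$ ($a{\left(E \right)} = \left(E + \frac{1}{2} \cdot 4\right) \left(-1\right) = \left(E + 2\right) \left(-1\right) = \left(2 + E\right) \left(-1\right) = -2 - E$)
$\left(x{\left(1,6 \right)} + \sqrt{a{\left(9 \right)} - 28}\right)^{2} = \left(1 \left(5 + 1\right) + \sqrt{\left(-2 - 9\right) - 28}\right)^{2} = \left(1 \cdot 6 + \sqrt{\left(-2 - 9\right) - 28}\right)^{2} = \left(6 + \sqrt{-11 - 28}\right)^{2} = \left(6 + \sqrt{-39}\right)^{2} = \left(6 + i \sqrt{39}\right)^{2}$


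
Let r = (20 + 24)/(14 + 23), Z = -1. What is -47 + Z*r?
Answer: -1783/37 ≈ -48.189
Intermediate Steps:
r = 44/37 ≈ 1.1892
-47 + Z*r = -47 - 1*44/37 = -47 - 44/37 = -1783/37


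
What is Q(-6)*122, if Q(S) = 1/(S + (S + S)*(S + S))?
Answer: 61/69 ≈ 0.88406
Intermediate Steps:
Q(S) = 1/(S + 4*S²) (Q(S) = 1/(S + (2*S)*(2*S)) = 1/(S + 4*S²))
Q(-6)*122 = (1/((-6)*(1 + 4*(-6))))*122 = -1/(6*(1 - 24))*122 = -⅙/(-23)*122 = -⅙*(-1/23)*122 = (1/138)*122 = 61/69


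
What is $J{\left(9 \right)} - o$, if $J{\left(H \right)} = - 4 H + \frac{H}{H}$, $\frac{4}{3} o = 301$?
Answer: $- \frac{1043}{4} \approx -260.75$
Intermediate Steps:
$o = \frac{903}{4}$ ($o = \frac{3}{4} \cdot 301 = \frac{903}{4} \approx 225.75$)
$J{\left(H \right)} = 1 - 4 H$ ($J{\left(H \right)} = - 4 H + 1 = 1 - 4 H$)
$J{\left(9 \right)} - o = \left(1 - 36\right) - \frac{903}{4} = -35 - \frac{903}{4} = - \frac{1043}{4}$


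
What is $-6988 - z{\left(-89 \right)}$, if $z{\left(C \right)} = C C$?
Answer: $-14909$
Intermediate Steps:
$z{\left(C \right)} = C^{2}$
$-6988 - z{\left(-89 \right)} = -6988 - \left(-89\right)^{2} = -6988 - 7921 = -14909$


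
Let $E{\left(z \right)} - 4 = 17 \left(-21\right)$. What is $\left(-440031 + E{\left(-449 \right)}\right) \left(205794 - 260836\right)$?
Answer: $24239616128$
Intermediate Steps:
$E{\left(z \right)} = -353$ ($E{\left(z \right)} = 4 + 17 \left(-21\right) = 4 - 357 = -353$)
$\left(-440031 + E{\left(-449 \right)}\right) \left(205794 - 260836\right) = \left(-440031 - 353\right) \left(205794 - 260836\right) = \left(-440384\right) \left(-55042\right) = 24239616128$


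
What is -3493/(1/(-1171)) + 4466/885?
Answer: 3619922621/885 ≈ 4.0903e+6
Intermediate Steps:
-3493/(1/(-1171)) + 4466/885 = -3493/(-1/1171) + 4466*(1/885) = -3493*(-1171) + 4466/885 = 4090303 + 4466/885 = 3619922621/885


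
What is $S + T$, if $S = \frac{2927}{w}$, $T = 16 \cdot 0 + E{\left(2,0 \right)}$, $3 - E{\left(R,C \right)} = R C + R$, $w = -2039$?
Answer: $- \frac{888}{2039} \approx -0.43551$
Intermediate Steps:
$E{\left(R,C \right)} = 3 - R - C R$ ($E{\left(R,C \right)} = 3 - \left(R C + R\right) = 3 - \left(C R + R\right) = 3 - \left(R + C R\right) = 3 - R - C R$)
$T = 1$ ($T = 16 \cdot 0 - -1 = 0 + \left(3 - 2 + 0\right) = 0 + 1 = 1$)
$S = - \frac{2927}{2039}$ ($S = \frac{2927}{-2039} = 2927 \left(- \frac{1}{2039}\right) = - \frac{2927}{2039} \approx -1.4355$)
$S + T = - \frac{2927}{2039} + 1 = - \frac{888}{2039}$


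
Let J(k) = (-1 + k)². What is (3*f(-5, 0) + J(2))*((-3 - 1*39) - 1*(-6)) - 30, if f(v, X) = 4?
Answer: -498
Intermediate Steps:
(3*f(-5, 0) + J(2))*((-3 - 1*39) - 1*(-6)) - 30 = (3*4 + (-1 + 2)²)*((-3 - 1*39) - 1*(-6)) - 30 = (12 + 1²)*((-3 - 39) + 6) - 30 = (12 + 1)*(-42 + 6) - 30 = 13*(-36) - 30 = -468 - 30 = -498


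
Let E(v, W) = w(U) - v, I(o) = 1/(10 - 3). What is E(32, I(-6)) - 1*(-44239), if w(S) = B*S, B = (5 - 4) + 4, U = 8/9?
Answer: 397903/9 ≈ 44211.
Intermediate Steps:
U = 8/9 (U = 8*(⅑) = 8/9 ≈ 0.88889)
B = 5 (B = 1 + 4 = 5)
w(S) = 5*S
I(o) = ⅐ (I(o) = 1/7 = ⅐)
E(v, W) = 40/9 - v (E(v, W) = 5*(8/9) - v = 40/9 - v)
E(32, I(-6)) - 1*(-44239) = (40/9 - 1*32) - 1*(-44239) = (40/9 - 32) + 44239 = -248/9 + 44239 = 397903/9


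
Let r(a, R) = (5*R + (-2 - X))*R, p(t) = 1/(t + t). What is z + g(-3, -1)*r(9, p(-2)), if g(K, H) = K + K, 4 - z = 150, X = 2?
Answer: -1231/8 ≈ -153.88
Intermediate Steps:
z = -146 (z = 4 - 1*150 = 4 - 150 = -146)
g(K, H) = 2*K
p(t) = 1/(2*t)
r(a, R) = R*(-4 + 5*R) (r(a, R) = (5*R + (-2 - 1*2))*R = (5*R + (-2 - 2))*R = (5*R - 4)*R = (-4 + 5*R)*R = R*(-4 + 5*R))
z + g(-3, -1)*r(9, p(-2)) = -146 + (2*(-3))*(((½)/(-2))*(-4 + 5*((½)/(-2)))) = -146 - 6*(½)*(-½)*(-4 + 5*((½)*(-½))) = -146 - (-3)*(-4 + 5*(-¼))/2 = -146 - (-3)*(-4 - 5/4)/2 = -146 - (-3)*(-21)/(2*4) = -146 - 6*21/16 = -146 - 63/8 = -1231/8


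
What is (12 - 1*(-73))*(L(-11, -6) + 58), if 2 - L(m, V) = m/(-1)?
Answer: 4165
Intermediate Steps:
L(m, V) = 2 + m (L(m, V) = 2 - m/(-1) = 2 - m*(-1) = 2 - (-1)*m = 2 + m)
(12 - 1*(-73))*(L(-11, -6) + 58) = (12 - 1*(-73))*((2 - 11) + 58) = (12 + 73)*(-9 + 58) = 85*49 = 4165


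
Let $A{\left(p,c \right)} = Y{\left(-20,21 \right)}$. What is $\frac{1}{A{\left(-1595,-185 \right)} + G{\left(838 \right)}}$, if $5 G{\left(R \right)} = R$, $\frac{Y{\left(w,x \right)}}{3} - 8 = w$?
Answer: $\frac{5}{658} \approx 0.0075988$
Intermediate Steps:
$Y{\left(w,x \right)} = 24 + 3 w$
$A{\left(p,c \right)} = -36$ ($A{\left(p,c \right)} = 24 + 3 \left(-20\right) = 24 - 60 = -36$)
$G{\left(R \right)} = \frac{R}{5}$
$\frac{1}{A{\left(-1595,-185 \right)} + G{\left(838 \right)}} = \frac{1}{-36 + \frac{1}{5} \cdot 838} = \frac{1}{-36 + \frac{838}{5}} = \frac{1}{\frac{658}{5}} = \frac{5}{658}$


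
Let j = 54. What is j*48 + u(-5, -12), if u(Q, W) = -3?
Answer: 2589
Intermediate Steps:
j*48 + u(-5, -12) = 54*48 - 3 = 2592 - 3 = 2589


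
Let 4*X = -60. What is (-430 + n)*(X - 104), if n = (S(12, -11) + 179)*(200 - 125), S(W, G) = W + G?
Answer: -1555330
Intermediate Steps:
X = -15 (X = (¼)*(-60) = -15)
S(W, G) = G + W
n = 13500 (n = ((-11 + 12) + 179)*(200 - 125) = (1 + 179)*75 = 180*75 = 13500)
(-430 + n)*(X - 104) = (-430 + 13500)*(-15 - 104) = 13070*(-119) = -1555330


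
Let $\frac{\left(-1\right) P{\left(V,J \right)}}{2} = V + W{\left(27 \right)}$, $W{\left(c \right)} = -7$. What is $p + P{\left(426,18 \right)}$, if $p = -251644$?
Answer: $-252482$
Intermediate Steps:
$P{\left(V,J \right)} = 14 - 2 V$ ($P{\left(V,J \right)} = - 2 \left(V - 7\right) = - 2 \left(-7 + V\right) = 14 - 2 V$)
$p + P{\left(426,18 \right)} = -251644 + \left(14 - 852\right) = -251644 - 838 = -252482$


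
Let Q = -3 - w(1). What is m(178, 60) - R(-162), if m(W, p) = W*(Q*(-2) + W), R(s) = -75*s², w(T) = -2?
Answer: 2000340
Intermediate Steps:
Q = -1 (Q = -3 - 1*(-2) = -3 + 2 = -1)
m(W, p) = W*(2 + W) (m(W, p) = W*(-1*(-2) + W) = W*(2 + W))
m(178, 60) - R(-162) = 178*(2 + 178) - (-75)*(-162)² = 178*180 - (-75)*26244 = 32040 - 1*(-1968300) = 32040 + 1968300 = 2000340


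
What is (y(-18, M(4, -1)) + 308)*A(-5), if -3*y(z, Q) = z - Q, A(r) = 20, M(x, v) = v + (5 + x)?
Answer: 19000/3 ≈ 6333.3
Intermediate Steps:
M(x, v) = 5 + v + x
y(z, Q) = -z/3 + Q/3 (y(z, Q) = -(z - Q)/3 = -z/3 + Q/3)
(y(-18, M(4, -1)) + 308)*A(-5) = ((-⅓*(-18) + (5 - 1 + 4)/3) + 308)*20 = ((6 + (⅓)*8) + 308)*20 = ((6 + 8/3) + 308)*20 = (26/3 + 308)*20 = (950/3)*20 = 19000/3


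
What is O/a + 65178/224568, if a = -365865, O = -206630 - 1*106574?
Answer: 5232330269/4564531740 ≈ 1.1463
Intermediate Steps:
O = -313204 (O = -206630 - 106574 = -313204)
O/a + 65178/224568 = -313204/(-365865) + 65178/224568 = -313204*(-1/365865) + 65178*(1/224568) = 313204/365865 + 3621/12476 = 5232330269/4564531740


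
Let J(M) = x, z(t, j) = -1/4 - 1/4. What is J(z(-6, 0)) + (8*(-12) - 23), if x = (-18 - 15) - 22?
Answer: -174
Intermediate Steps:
z(t, j) = -1/2 (z(t, j) = -1*1/4 - 1*1/4 = -1/4 - 1/4 = -1/2)
x = -55 (x = -33 - 22 = -55)
J(M) = -55
J(z(-6, 0)) + (8*(-12) - 23) = -55 + (8*(-12) - 23) = -55 + (-96 - 23) = -55 - 119 = -174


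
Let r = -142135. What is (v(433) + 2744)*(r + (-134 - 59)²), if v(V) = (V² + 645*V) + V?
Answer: -49291280586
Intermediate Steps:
v(V) = V² + 646*V
(v(433) + 2744)*(r + (-134 - 59)²) = (433*(646 + 433) + 2744)*(-142135 + (-134 - 59)²) = (433*1079 + 2744)*(-142135 + (-193)²) = (467207 + 2744)*(-142135 + 37249) = 469951*(-104886) = -49291280586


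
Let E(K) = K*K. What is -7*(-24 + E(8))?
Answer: -280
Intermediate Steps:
E(K) = K²
-7*(-24 + E(8)) = -7*(-24 + 8²) = -7*(-24 + 64) = -7*40 = -280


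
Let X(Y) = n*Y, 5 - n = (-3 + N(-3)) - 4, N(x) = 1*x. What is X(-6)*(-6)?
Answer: 540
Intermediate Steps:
N(x) = x
n = 15 (n = 5 - ((-3 - 3) - 4) = 5 - (-6 - 4) = 5 - 1*(-10) = 5 + 10 = 15)
X(Y) = 15*Y
X(-6)*(-6) = (15*(-6))*(-6) = -90*(-6) = 540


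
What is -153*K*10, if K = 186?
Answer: -284580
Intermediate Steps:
-153*K*10 = -153*186*10 = -28458*10 = -284580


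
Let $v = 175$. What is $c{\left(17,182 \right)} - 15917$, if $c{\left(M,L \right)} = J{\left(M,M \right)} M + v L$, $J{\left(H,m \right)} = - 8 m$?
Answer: $13621$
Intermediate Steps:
$c{\left(M,L \right)} = - 8 M^{2} + 175 L$ ($c{\left(M,L \right)} = - 8 M M + 175 L = - 8 M^{2} + 175 L$)
$c{\left(17,182 \right)} - 15917 = \left(- 8 \cdot 17^{2} + 175 \cdot 182\right) - 15917 = \left(\left(-8\right) 289 + 31850\right) - 15917 = \left(-2312 + 31850\right) - 15917 = 29538 - 15917 = 13621$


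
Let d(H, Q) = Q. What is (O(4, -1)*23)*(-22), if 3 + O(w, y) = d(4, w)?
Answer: -506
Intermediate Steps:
O(w, y) = -3 + w
(O(4, -1)*23)*(-22) = ((-3 + 4)*23)*(-22) = (1*23)*(-22) = 23*(-22) = -506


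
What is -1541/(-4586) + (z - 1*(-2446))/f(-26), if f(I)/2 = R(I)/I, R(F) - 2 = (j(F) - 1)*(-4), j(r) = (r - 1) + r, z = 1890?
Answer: -129083855/499874 ≈ -258.23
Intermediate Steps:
j(r) = -1 + 2*r (j(r) = (-1 + r) + r = -1 + 2*r)
R(F) = 10 - 8*F (R(F) = 2 + ((-1 + 2*F) - 1)*(-4) = 2 + (-2 + 2*F)*(-4) = 2 + (8 - 8*F) = 10 - 8*F)
f(I) = 2*(10 - 8*I)/I (f(I) = 2*((10 - 8*I)/I) = 2*(10 - 8*I)/I)
-1541/(-4586) + (z - 1*(-2446))/f(-26) = -1541/(-4586) + (1890 - 1*(-2446))/(-16 + 20/(-26)) = -1541*(-1/4586) + (1890 + 2446)/(-16 + 20*(-1/26)) = 1541/4586 + 4336/(-16 - 10/13) = 1541/4586 + 4336/(-218/13) = 1541/4586 + 4336*(-13/218) = 1541/4586 - 28184/109 = -129083855/499874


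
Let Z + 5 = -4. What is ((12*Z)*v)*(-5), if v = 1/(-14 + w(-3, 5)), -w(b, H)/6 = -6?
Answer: 270/11 ≈ 24.545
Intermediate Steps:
Z = -9 (Z = -5 - 4 = -9)
w(b, H) = 36 (w(b, H) = -6*(-6) = 36)
v = 1/22 (v = 1/(-14 + 36) = 1/22 ≈ 0.045455)
((12*Z)*v)*(-5) = ((12*(-9))*(1/22))*(-5) = -108*1/22*(-5) = -54/11*(-5) = 270/11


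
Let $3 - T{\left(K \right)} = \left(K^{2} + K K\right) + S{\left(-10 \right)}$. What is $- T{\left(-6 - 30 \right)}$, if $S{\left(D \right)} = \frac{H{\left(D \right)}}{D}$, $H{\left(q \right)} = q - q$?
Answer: $2589$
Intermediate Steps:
$H{\left(q \right)} = 0$
$S{\left(D \right)} = 0$ ($S{\left(D \right)} = \frac{0}{D} = 0$)
$T{\left(K \right)} = 3 - 2 K^{2}$ ($T{\left(K \right)} = 3 - \left(\left(K^{2} + K K\right) + 0\right) = 3 - \left(\left(K^{2} + K^{2}\right) + 0\right) = 3 - \left(2 K^{2} + 0\right) = 3 - 2 K^{2}$)
$- T{\left(-6 - 30 \right)} = - (3 - 2 \left(-6 - 30\right)^{2}) = - (3 - 2 \left(-36\right)^{2}) = - (3 - 2592) = \left(-1\right) \left(-2589\right) = 2589$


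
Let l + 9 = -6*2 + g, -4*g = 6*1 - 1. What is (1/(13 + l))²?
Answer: 16/1369 ≈ 0.011687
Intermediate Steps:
g = -5/4 (g = -(6*1 - 1)/4 = -(6 - 1)/4 = -¼*5 = -5/4 ≈ -1.2500)
l = -89/4 (l = -9 + (-6*2 - 5/4) = -9 + (-12 - 5/4) = -9 - 53/4 = -89/4 ≈ -22.250)
(1/(13 + l))² = (1/(13 - 89/4))² = (1/(-37/4))² = (-4/37)² = 16/1369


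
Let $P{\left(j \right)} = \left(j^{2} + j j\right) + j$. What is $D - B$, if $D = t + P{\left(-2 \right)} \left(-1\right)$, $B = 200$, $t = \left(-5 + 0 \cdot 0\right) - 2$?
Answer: $-213$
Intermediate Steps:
$P{\left(j \right)} = j + 2 j^{2}$ ($P{\left(j \right)} = \left(j^{2} + j^{2}\right) + j = 2 j^{2} + j = j + 2 j^{2}$)
$t = -7$ ($t = \left(-5 + 0\right) - 2 = -5 - 2 = -7$)
$D = -13$ ($D = -7 + - 2 \left(1 + 2 \left(-2\right)\right) \left(-1\right) = -7 + - 2 \left(1 - 4\right) \left(-1\right) = -7 + \left(-2\right) \left(-3\right) \left(-1\right) = -7 + 6 \left(-1\right) = -7 - 6 = -13$)
$D - B = -13 - 200 = -213$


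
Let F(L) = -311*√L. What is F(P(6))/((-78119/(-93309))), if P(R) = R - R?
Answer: 0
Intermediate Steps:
P(R) = 0
F(P(6))/((-78119/(-93309))) = (-311*√0)/((-78119/(-93309))) = (-311*0)/((-78119*(-1/93309))) = 0/(78119/93309) = 0*(93309/78119) = 0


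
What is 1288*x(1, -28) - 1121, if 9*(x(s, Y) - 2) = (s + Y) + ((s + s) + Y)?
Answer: -55169/9 ≈ -6129.9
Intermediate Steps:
x(s, Y) = 2 + s/3 + 2*Y/9 (x(s, Y) = 2 + ((s + Y) + ((s + s) + Y))/9 = 2 + ((Y + s) + (2*s + Y))/9 = 2 + ((Y + s) + (Y + 2*s))/9 = 2 + (2*Y + 3*s)/9 = 2 + (s/3 + 2*Y/9) = 2 + s/3 + 2*Y/9)
1288*x(1, -28) - 1121 = 1288*(2 + (1/3)*1 + (2/9)*(-28)) - 1121 = 1288*(2 + 1/3 - 56/9) - 1121 = 1288*(-35/9) - 1121 = -45080/9 - 1121 = -55169/9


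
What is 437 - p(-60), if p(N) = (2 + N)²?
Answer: -2927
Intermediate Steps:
437 - p(-60) = 437 - (2 - 60)² = 437 - 1*(-58)² = 437 - 1*3364 = 437 - 3364 = -2927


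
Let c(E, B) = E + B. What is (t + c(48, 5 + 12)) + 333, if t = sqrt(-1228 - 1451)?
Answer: 398 + I*sqrt(2679) ≈ 398.0 + 51.759*I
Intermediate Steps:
c(E, B) = B + E
t = I*sqrt(2679) (t = sqrt(-2679) = I*sqrt(2679) ≈ 51.759*I)
(t + c(48, 5 + 12)) + 333 = (I*sqrt(2679) + ((5 + 12) + 48)) + 333 = (I*sqrt(2679) + (17 + 48)) + 333 = (I*sqrt(2679) + 65) + 333 = (65 + I*sqrt(2679)) + 333 = 398 + I*sqrt(2679)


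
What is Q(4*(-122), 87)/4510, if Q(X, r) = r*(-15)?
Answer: -261/902 ≈ -0.28936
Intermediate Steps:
Q(X, r) = -15*r
Q(4*(-122), 87)/4510 = -15*87/4510 = -1305*1/4510 = -261/902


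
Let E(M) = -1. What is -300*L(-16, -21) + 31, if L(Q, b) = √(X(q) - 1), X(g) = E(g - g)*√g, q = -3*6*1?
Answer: 31 - 300*√(-1 - 3*I*√2) ≈ -357.78 + 491.07*I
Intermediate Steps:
q = -18 (q = -18*1 = -18)
X(g) = -√g
L(Q, b) = √(-1 - 3*I*√2) (L(Q, b) = √(-√(-18) - 1) = √(-3*I*√2 - 1) = √(-1 - 3*I*√2))
-300*L(-16, -21) + 31 = -300*√(-1 - 3*I*√2) + 31 = 31 - 300*√(-1 - 3*I*√2)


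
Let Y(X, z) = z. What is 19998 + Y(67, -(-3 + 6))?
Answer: 19995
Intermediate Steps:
19998 + Y(67, -(-3 + 6)) = 19998 - (-3 + 6) = 19998 - 1*3 = 19998 - 3 = 19995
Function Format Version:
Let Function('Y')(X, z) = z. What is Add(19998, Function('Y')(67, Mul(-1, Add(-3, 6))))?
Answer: 19995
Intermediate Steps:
Add(19998, Function('Y')(67, Mul(-1, Add(-3, 6)))) = Add(19998, Mul(-1, Add(-3, 6))) = Add(19998, Mul(-1, 3)) = Add(19998, -3) = 19995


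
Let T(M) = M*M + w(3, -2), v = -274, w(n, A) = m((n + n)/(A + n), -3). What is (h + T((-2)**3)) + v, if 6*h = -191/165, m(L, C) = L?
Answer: -202151/990 ≈ -204.19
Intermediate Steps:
w(n, A) = 2*n/(A + n) (w(n, A) = (n + n)/(A + n) = (2*n)/(A + n) = 2*n/(A + n))
T(M) = 6 + M**2 (T(M) = M*M + 2*3/(-2 + 3) = M**2 + 2*3/1 = M**2 + 2*3*1 = M**2 + 6 = 6 + M**2)
h = -191/990 (h = (-191/165)/6 = (-191*1/165)/6 = (1/6)*(-191/165) = -191/990 ≈ -0.19293)
(h + T((-2)**3)) + v = (-191/990 + (6 + ((-2)**3)**2)) - 274 = (-191/990 + (6 + (-8)**2)) - 274 = (-191/990 + (6 + 64)) - 274 = (-191/990 + 70) - 274 = 69109/990 - 274 = -202151/990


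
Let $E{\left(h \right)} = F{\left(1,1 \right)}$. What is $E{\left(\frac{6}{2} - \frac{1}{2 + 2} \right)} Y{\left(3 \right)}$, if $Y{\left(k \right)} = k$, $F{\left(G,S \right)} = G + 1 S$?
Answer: $6$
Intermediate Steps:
$F{\left(G,S \right)} = G + S$
$E{\left(h \right)} = 2$ ($E{\left(h \right)} = 1 + 1 = 2$)
$E{\left(\frac{6}{2} - \frac{1}{2 + 2} \right)} Y{\left(3 \right)} = 2 \cdot 3 = 6$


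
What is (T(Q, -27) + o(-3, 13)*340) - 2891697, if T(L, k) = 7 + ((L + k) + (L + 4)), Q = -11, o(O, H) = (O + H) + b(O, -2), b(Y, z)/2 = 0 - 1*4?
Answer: -2891055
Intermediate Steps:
b(Y, z) = -8 (b(Y, z) = 2*(0 - 1*4) = 2*(0 - 4) = 2*(-4) = -8)
o(O, H) = -8 + H + O (o(O, H) = (O + H) - 8 = (H + O) - 8 = -8 + H + O)
T(L, k) = 11 + k + 2*L (T(L, k) = 7 + ((L + k) + (4 + L)) = 7 + (4 + k + 2*L) = 11 + k + 2*L)
(T(Q, -27) + o(-3, 13)*340) - 2891697 = ((11 - 27 + 2*(-11)) + (-8 + 13 - 3)*340) - 2891697 = ((11 - 27 - 22) + 2*340) - 2891697 = (-38 + 680) - 2891697 = 642 - 2891697 = -2891055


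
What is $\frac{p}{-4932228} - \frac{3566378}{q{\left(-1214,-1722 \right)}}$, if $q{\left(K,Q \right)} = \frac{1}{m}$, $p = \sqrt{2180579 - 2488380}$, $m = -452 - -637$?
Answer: $-659779930 - \frac{i \sqrt{307801}}{4932228} \approx -6.5978 \cdot 10^{8} - 0.00011248 i$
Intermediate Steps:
$m = 185$ ($m = -452 + 637 = 185$)
$p = i \sqrt{307801}$ ($p = \sqrt{-307801} = i \sqrt{307801} \approx 554.8 i$)
$q{\left(K,Q \right)} = \frac{1}{185}$
$\frac{p}{-4932228} - \frac{3566378}{q{\left(-1214,-1722 \right)}} = \frac{i \sqrt{307801}}{-4932228} - 3566378 \frac{1}{\frac{1}{185}} = i \sqrt{307801} \left(- \frac{1}{4932228}\right) - 659779930 = - \frac{i \sqrt{307801}}{4932228} - 659779930 = -659779930 - \frac{i \sqrt{307801}}{4932228}$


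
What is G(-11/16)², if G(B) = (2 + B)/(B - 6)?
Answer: 441/11449 ≈ 0.038519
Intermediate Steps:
G(B) = (2 + B)/(-6 + B)
G(-11/16)² = ((2 - 11/16)/(-6 - 11/16))² = ((21/16)/(-107/16))² = (-16/107*21/16)² = (-21/107)² = 441/11449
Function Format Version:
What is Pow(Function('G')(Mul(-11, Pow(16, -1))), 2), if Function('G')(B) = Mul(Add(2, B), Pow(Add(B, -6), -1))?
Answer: Rational(441, 11449) ≈ 0.038519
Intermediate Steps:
Function('G')(B) = Mul(Pow(Add(-6, B), -1), Add(2, B)) (Function('G')(B) = Mul(Add(2, B), Pow(Add(-6, B), -1)) = Mul(Pow(Add(-6, B), -1), Add(2, B)))
Pow(Function('G')(Mul(-11, Pow(16, -1))), 2) = Pow(Mul(Pow(Add(-6, Mul(-11, Pow(16, -1))), -1), Add(2, Mul(-11, Pow(16, -1)))), 2) = Pow(Mul(Pow(Add(-6, Mul(-11, Rational(1, 16))), -1), Add(2, Mul(-11, Rational(1, 16)))), 2) = Pow(Mul(Pow(Add(-6, Rational(-11, 16)), -1), Add(2, Rational(-11, 16))), 2) = Pow(Mul(Pow(Rational(-107, 16), -1), Rational(21, 16)), 2) = Pow(Mul(Rational(-16, 107), Rational(21, 16)), 2) = Pow(Rational(-21, 107), 2) = Rational(441, 11449)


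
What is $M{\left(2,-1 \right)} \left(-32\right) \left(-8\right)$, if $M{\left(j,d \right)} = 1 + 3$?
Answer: $1024$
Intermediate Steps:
$M{\left(j,d \right)} = 4$
$M{\left(2,-1 \right)} \left(-32\right) \left(-8\right) = 4 \left(-32\right) \left(-8\right) = \left(-128\right) \left(-8\right) = 1024$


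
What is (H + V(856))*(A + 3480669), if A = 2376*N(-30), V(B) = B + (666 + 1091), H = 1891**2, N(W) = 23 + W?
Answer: 12396035620278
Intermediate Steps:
H = 3575881
V(B) = 1757 + B (V(B) = B + 1757 = 1757 + B)
A = -16632 (A = 2376*(23 - 30) = 2376*(-7) = -16632)
(H + V(856))*(A + 3480669) = (3575881 + (1757 + 856))*(-16632 + 3480669) = (3575881 + 2613)*3464037 = 3578494*3464037 = 12396035620278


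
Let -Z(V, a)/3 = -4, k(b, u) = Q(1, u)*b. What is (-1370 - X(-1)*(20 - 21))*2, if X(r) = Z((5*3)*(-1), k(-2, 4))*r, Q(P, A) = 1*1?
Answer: -2764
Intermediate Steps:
Q(P, A) = 1
k(b, u) = b (k(b, u) = 1*b = b)
Z(V, a) = 12 (Z(V, a) = -3*(-4) = 12)
X(r) = 12*r
(-1370 - X(-1)*(20 - 21))*2 = (-1370 - 12*(-1)*(20 - 21))*2 = (-1370 - (-12)*(-1))*2 = (-1370 - 1*12)*2 = (-1370 - 12)*2 = -1382*2 = -2764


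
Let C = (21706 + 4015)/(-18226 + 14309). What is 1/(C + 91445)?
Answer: 3917/358164344 ≈ 1.0936e-5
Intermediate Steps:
C = -25721/3917 (C = 25721/(-3917) = 25721*(-1/3917) = -25721/3917 ≈ -6.5665)
1/(C + 91445) = 1/(-25721/3917 + 91445) = 1/(358164344/3917) = 3917/358164344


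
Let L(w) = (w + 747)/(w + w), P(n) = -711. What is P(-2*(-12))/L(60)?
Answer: -28440/269 ≈ -105.72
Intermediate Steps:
L(w) = (747 + w)/(2*w) (L(w) = (747 + w)/((2*w)) = (747 + w)*(1/(2*w)) = (747 + w)/(2*w))
P(-2*(-12))/L(60) = -711*120/(747 + 60) = -711/((½)*(1/60)*807) = -711/269/40 = -711*40/269 = -28440/269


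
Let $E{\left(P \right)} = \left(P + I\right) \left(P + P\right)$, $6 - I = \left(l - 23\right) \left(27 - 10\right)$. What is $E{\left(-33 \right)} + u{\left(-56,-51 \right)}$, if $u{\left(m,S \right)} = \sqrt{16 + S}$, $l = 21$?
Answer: $-462 + i \sqrt{35} \approx -462.0 + 5.9161 i$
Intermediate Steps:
$I = 40$ ($I = 6 - \left(21 - 23\right) \left(27 - 10\right) = 6 - \left(-2\right) 17 = 6 - -34 = 6 + 34 = 40$)
$E{\left(P \right)} = 2 P \left(40 + P\right)$ ($E{\left(P \right)} = \left(P + 40\right) \left(P + P\right) = \left(40 + P\right) 2 P = 2 P \left(40 + P\right)$)
$E{\left(-33 \right)} + u{\left(-56,-51 \right)} = 2 \left(-33\right) \left(40 - 33\right) + \sqrt{16 - 51} = 2 \left(-33\right) 7 + \sqrt{-35} = -462 + i \sqrt{35}$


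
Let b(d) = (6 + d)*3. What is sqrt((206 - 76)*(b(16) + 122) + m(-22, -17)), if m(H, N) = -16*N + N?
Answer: sqrt(24695) ≈ 157.15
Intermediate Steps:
b(d) = 18 + 3*d
m(H, N) = -15*N
sqrt((206 - 76)*(b(16) + 122) + m(-22, -17)) = sqrt((206 - 76)*((18 + 3*16) + 122) - 15*(-17)) = sqrt(130*((18 + 48) + 122) + 255) = sqrt(130*(66 + 122) + 255) = sqrt(130*188 + 255) = sqrt(24440 + 255) = sqrt(24695)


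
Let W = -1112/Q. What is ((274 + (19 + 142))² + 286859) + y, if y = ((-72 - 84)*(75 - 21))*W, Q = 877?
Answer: 426893156/877 ≈ 4.8677e+5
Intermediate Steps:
W = -1112/877 ≈ -1.2680
y = 9367488/877 (y = ((-72 - 84)*(75 - 21))*(-1112/877) = -156*54*(-1112/877) = -8424*(-1112/877) = 9367488/877 ≈ 10681.)
((274 + (19 + 142))² + 286859) + y = ((274 + (19 + 142))² + 286859) + 9367488/877 = ((274 + 161)² + 286859) + 9367488/877 = (435² + 286859) + 9367488/877 = (189225 + 286859) + 9367488/877 = 476084 + 9367488/877 = 426893156/877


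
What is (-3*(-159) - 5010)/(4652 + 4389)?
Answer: -4533/9041 ≈ -0.50138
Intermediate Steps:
(-3*(-159) - 5010)/(4652 + 4389) = (477 - 5010)/9041 = -4533*1/9041 = -4533/9041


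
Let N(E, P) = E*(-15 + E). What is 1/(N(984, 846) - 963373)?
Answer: -1/9877 ≈ -0.00010125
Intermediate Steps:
1/(N(984, 846) - 963373) = 1/(984*(-15 + 984) - 963373) = 1/(984*969 - 963373) = 1/(953496 - 963373) = 1/(-9877) = -1/9877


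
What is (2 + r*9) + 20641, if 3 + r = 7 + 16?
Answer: 20823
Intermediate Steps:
r = 20 (r = -3 + (7 + 16) = -3 + 23 = 20)
(2 + r*9) + 20641 = (2 + 20*9) + 20641 = (2 + 180) + 20641 = 182 + 20641 = 20823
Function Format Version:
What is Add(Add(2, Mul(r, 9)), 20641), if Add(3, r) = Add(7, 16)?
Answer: 20823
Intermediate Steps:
r = 20 (r = Add(-3, Add(7, 16)) = Add(-3, 23) = 20)
Add(Add(2, Mul(r, 9)), 20641) = Add(Add(2, Mul(20, 9)), 20641) = Add(Add(2, 180), 20641) = Add(182, 20641) = 20823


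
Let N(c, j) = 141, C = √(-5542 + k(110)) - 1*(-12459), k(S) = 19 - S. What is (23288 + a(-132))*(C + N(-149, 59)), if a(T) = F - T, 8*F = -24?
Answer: 295054200 + 23417*I*√5633 ≈ 2.9505e+8 + 1.7575e+6*I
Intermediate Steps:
C = 12459 + I*√5633 (C = √(-5542 + (19 - 1*110)) - 1*(-12459) = √(-5542 + (19 - 110)) + 12459 = √(-5542 - 91) + 12459 = √(-5633) + 12459 = I*√5633 + 12459 = 12459 + I*√5633 ≈ 12459.0 + 75.053*I)
F = -3 (F = (⅛)*(-24) = -3)
a(T) = -3 - T
(23288 + a(-132))*(C + N(-149, 59)) = (23288 + (-3 - 1*(-132)))*((12459 + I*√5633) + 141) = (23288 + (-3 + 132))*(12600 + I*√5633) = (23288 + 129)*(12600 + I*√5633) = 23417*(12600 + I*√5633) = 295054200 + 23417*I*√5633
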